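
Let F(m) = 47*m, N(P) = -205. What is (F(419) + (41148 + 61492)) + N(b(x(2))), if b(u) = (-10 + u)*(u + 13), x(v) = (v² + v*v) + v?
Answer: 122128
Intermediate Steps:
x(v) = v + 2*v² (x(v) = (v² + v²) + v = 2*v² + v = v + 2*v²)
b(u) = (-10 + u)*(13 + u)
(F(419) + (41148 + 61492)) + N(b(x(2))) = (47*419 + (41148 + 61492)) - 205 = (19693 + 102640) - 205 = 122333 - 205 = 122128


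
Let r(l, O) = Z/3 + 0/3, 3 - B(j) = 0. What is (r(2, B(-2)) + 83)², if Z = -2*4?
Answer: 58081/9 ≈ 6453.4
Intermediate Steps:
Z = -8
B(j) = 3 (B(j) = 3 - 1*0 = 3 + 0 = 3)
r(l, O) = -8/3 (r(l, O) = -8/3 + 0/3 = -8*⅓ + 0*(⅓) = -8/3 + 0 = -8/3)
(r(2, B(-2)) + 83)² = (-8/3 + 83)² = (241/3)² = 58081/9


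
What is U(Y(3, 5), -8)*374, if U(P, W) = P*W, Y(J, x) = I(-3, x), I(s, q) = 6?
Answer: -17952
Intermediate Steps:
Y(J, x) = 6
U(Y(3, 5), -8)*374 = (6*(-8))*374 = -48*374 = -17952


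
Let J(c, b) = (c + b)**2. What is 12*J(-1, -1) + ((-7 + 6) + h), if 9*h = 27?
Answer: 50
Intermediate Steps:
h = 3 (h = (1/9)*27 = 3)
J(c, b) = (b + c)**2
12*J(-1, -1) + ((-7 + 6) + h) = 12*(-1 - 1)**2 + ((-7 + 6) + 3) = 12*(-2)**2 + (-1 + 3) = 12*4 + 2 = 48 + 2 = 50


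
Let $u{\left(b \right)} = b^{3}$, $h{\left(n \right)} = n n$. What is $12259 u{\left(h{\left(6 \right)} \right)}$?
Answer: $571955904$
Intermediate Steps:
$h{\left(n \right)} = n^{2}$
$12259 u{\left(h{\left(6 \right)} \right)} = 12259 \left(6^{2}\right)^{3} = 12259 \cdot 36^{3} = 12259 \cdot 46656 = 571955904$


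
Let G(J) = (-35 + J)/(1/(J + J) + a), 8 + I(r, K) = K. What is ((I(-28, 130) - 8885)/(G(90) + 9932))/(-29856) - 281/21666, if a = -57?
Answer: -142133172623941/10983952661399808 ≈ -0.012940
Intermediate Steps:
I(r, K) = -8 + K
G(J) = (-35 + J)/(-57 + 1/(2*J)) (G(J) = (-35 + J)/(1/(J + J) - 57) = (-35 + J)/(1/(2*J) - 57) = (-35 + J)/(-57 + 1/(2*J)))
((I(-28, 130) - 8885)/(G(90) + 9932))/(-29856) - 281/21666 = (((-8 + 130) - 8885)/(2*90*(-35 + 90)/(1 - 114*90) + 9932))/(-29856) - 281/21666 = ((122 - 8885)/(2*90*55/(1 - 10260) + 9932))*(-1/29856) - 281*1/21666 = -8763/(2*90*55/(-10259) + 9932)*(-1/29856) - 281/21666 = -8763/(2*90*(-1/10259)*55 + 9932)*(-1/29856) - 281/21666 = -8763/(-9900/10259 + 9932)*(-1/29856) - 281/21666 = -8763/101882488/10259*(-1/29856) - 281/21666 = -8763*10259/101882488*(-1/29856) - 281/21666 = -89899617/101882488*(-1/29856) - 281/21666 = 29966539/1013934520576 - 281/21666 = -142133172623941/10983952661399808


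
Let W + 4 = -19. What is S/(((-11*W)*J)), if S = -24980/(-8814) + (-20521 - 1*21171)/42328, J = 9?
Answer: 6633463/8168277546 ≈ 0.00081210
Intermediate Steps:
W = -23 (W = -4 - 19 = -23)
S = 6633463/3587298 (S = -24980*(-1/8814) + (-20521 - 21171)*(1/42328) = 12490/4407 - 41692*1/42328 = 12490/4407 - 10423/10582 = 6633463/3587298 ≈ 1.8492)
S/(((-11*W)*J)) = 6633463/(3587298*((-11*(-23)*9))) = 6633463/(3587298*((253*9))) = (6633463/3587298)/2277 = (6633463/3587298)*(1/2277) = 6633463/8168277546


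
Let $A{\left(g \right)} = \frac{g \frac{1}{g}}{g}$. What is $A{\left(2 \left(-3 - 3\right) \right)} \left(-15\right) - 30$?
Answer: $- \frac{115}{4} \approx -28.75$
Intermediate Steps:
$A{\left(g \right)} = \frac{1}{g}$ ($A{\left(g \right)} = 1 \frac{1}{g} = \frac{1}{g}$)
$A{\left(2 \left(-3 - 3\right) \right)} \left(-15\right) - 30 = \frac{1}{2 \left(-3 - 3\right)} \left(-15\right) - 30 = \frac{1}{2 \left(-6\right)} \left(-15\right) - 30 = \frac{1}{-12} \left(-15\right) - 30 = \left(- \frac{1}{12}\right) \left(-15\right) - 30 = \frac{5}{4} - 30 = - \frac{115}{4}$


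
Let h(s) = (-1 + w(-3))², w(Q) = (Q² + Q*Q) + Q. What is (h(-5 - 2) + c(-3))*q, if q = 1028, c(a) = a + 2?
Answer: 200460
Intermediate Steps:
w(Q) = Q + 2*Q² (w(Q) = (Q² + Q²) + Q = 2*Q² + Q = Q + 2*Q²)
h(s) = 196 (h(s) = (-1 - 3*(1 + 2*(-3)))² = (-1 - 3*(1 - 6))² = (-1 - 3*(-5))² = (-1 + 15)² = 14² = 196)
c(a) = 2 + a
(h(-5 - 2) + c(-3))*q = (196 + (2 - 3))*1028 = (196 - 1)*1028 = 195*1028 = 200460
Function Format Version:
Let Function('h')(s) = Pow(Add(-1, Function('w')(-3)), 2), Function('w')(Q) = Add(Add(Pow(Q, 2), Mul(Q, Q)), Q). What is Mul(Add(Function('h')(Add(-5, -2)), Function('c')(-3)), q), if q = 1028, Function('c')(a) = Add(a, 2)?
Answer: 200460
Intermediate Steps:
Function('w')(Q) = Add(Q, Mul(2, Pow(Q, 2))) (Function('w')(Q) = Add(Add(Pow(Q, 2), Pow(Q, 2)), Q) = Add(Mul(2, Pow(Q, 2)), Q) = Add(Q, Mul(2, Pow(Q, 2))))
Function('h')(s) = 196 (Function('h')(s) = Pow(Add(-1, Mul(-3, Add(1, Mul(2, -3)))), 2) = Pow(Add(-1, Mul(-3, Add(1, -6))), 2) = Pow(Add(-1, Mul(-3, -5)), 2) = Pow(Add(-1, 15), 2) = Pow(14, 2) = 196)
Function('c')(a) = Add(2, a)
Mul(Add(Function('h')(Add(-5, -2)), Function('c')(-3)), q) = Mul(Add(196, Add(2, -3)), 1028) = Mul(Add(196, -1), 1028) = Mul(195, 1028) = 200460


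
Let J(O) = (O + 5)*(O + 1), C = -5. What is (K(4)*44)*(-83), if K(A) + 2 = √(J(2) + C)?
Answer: -7304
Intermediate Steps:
J(O) = (1 + O)*(5 + O) (J(O) = (5 + O)*(1 + O) = (1 + O)*(5 + O))
K(A) = 2 (K(A) = -2 + √((5 + 2² + 6*2) - 5) = -2 + √((5 + 4 + 12) - 5) = -2 + √(21 - 5) = -2 + √16 = -2 + 4 = 2)
(K(4)*44)*(-83) = (2*44)*(-83) = 88*(-83) = -7304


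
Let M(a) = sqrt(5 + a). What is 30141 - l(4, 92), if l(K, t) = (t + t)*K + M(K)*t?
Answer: 29129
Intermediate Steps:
l(K, t) = t*sqrt(5 + K) + 2*K*t (l(K, t) = (t + t)*K + sqrt(5 + K)*t = (2*t)*K + t*sqrt(5 + K) = 2*K*t + t*sqrt(5 + K) = t*sqrt(5 + K) + 2*K*t)
30141 - l(4, 92) = 30141 - 92*(sqrt(5 + 4) + 2*4) = 30141 - 92*(sqrt(9) + 8) = 30141 - 92*(3 + 8) = 30141 - 92*11 = 30141 - 1*1012 = 30141 - 1012 = 29129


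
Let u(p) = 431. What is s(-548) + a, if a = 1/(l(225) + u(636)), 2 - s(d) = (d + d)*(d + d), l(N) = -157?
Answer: -329132635/274 ≈ -1.2012e+6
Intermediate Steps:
s(d) = 2 - 4*d² (s(d) = 2 - (d + d)*(d + d) = 2 - 2*d*2*d = 2 - 4*d²)
a = 1/274 (a = 1/(-157 + 431) = 1/274 ≈ 0.0036496)
s(-548) + a = (2 - 4*(-548)²) + 1/274 = (2 - 4*300304) + 1/274 = (2 - 1201216) + 1/274 = -1201214 + 1/274 = -329132635/274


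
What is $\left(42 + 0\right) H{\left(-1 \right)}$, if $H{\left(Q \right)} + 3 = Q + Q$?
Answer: $-210$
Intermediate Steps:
$H{\left(Q \right)} = -3 + 2 Q$ ($H{\left(Q \right)} = -3 + \left(Q + Q\right) = -3 + 2 Q$)
$\left(42 + 0\right) H{\left(-1 \right)} = \left(42 + 0\right) \left(-3 + 2 \left(-1\right)\right) = 42 \left(-3 - 2\right) = 42 \left(-5\right) = -210$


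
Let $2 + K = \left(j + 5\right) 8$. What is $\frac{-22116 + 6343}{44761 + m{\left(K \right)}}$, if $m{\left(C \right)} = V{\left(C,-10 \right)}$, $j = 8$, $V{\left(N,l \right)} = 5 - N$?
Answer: $- \frac{15773}{44664} \approx -0.35315$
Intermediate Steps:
$K = 102$ ($K = -2 + \left(8 + 5\right) 8 = -2 + 13 \cdot 8 = -2 + 104 = 102$)
$m{\left(C \right)} = 5 - C$
$\frac{-22116 + 6343}{44761 + m{\left(K \right)}} = \frac{-22116 + 6343}{44761 + \left(5 - 102\right)} = - \frac{15773}{44761 + \left(5 - 102\right)} = - \frac{15773}{44761 - 97} = - \frac{15773}{44664}$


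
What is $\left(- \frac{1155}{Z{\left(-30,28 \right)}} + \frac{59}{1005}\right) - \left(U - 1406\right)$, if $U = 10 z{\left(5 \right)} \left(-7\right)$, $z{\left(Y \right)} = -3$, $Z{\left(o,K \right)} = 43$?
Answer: $\frac{50526902}{43215} \approx 1169.2$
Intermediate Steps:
$U = 210$ ($U = 10 \left(-3\right) \left(-7\right) = \left(-30\right) \left(-7\right) = 210$)
$\left(- \frac{1155}{Z{\left(-30,28 \right)}} + \frac{59}{1005}\right) - \left(U - 1406\right) = \left(- \frac{1155}{43} + \frac{59}{1005}\right) - \left(210 - 1406\right) = \left(\left(-1155\right) \frac{1}{43} + 59 \cdot \frac{1}{1005}\right) - -1196 = \left(- \frac{1155}{43} + \frac{59}{1005}\right) + 1196 = - \frac{1158238}{43215} + 1196 = \frac{50526902}{43215}$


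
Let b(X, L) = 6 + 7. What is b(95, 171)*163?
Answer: 2119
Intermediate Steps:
b(X, L) = 13
b(95, 171)*163 = 13*163 = 2119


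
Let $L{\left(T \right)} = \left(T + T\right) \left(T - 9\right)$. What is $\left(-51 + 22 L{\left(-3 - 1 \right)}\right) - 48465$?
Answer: $-46228$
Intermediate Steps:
$L{\left(T \right)} = 2 T \left(-9 + T\right)$
$\left(-51 + 22 L{\left(-3 - 1 \right)}\right) - 48465 = \left(-51 + 22 \cdot 2 \left(-3 - 1\right) \left(-9 - 4\right)\right) - 48465 = \left(-51 + 22 \cdot 2 \left(-4\right) \left(-9 - 4\right)\right) - 48465 = \left(-51 + 22 \cdot 2 \left(-4\right) \left(-13\right)\right) - 48465 = \left(-51 + 22 \cdot 104\right) - 48465 = \left(-51 + 2288\right) - 48465 = 2237 - 48465 = -46228$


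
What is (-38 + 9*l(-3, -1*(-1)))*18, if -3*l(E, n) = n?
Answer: -738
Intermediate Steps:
l(E, n) = -n/3
(-38 + 9*l(-3, -1*(-1)))*18 = (-38 + 9*(-(-1)*(-1)/3))*18 = (-38 + 9*(-⅓*1))*18 = (-38 + 9*(-⅓))*18 = (-38 - 3)*18 = -41*18 = -738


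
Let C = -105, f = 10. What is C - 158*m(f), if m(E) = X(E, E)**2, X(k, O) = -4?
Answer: -2633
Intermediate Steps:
m(E) = 16 (m(E) = (-4)**2 = 16)
C - 158*m(f) = -105 - 158*16 = -105 - 2528 = -2633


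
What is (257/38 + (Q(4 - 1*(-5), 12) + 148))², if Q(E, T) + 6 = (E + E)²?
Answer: 322741225/1444 ≈ 2.2351e+5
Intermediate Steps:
Q(E, T) = -6 + 4*E² (Q(E, T) = -6 + (E + E)² = -6 + (2*E)² = -6 + 4*E²)
(257/38 + (Q(4 - 1*(-5), 12) + 148))² = (257/38 + ((-6 + 4*(4 - 1*(-5))²) + 148))² = (257*(1/38) + ((-6 + 4*(4 + 5)²) + 148))² = (257/38 + ((-6 + 4*9²) + 148))² = (257/38 + ((-6 + 4*81) + 148))² = (257/38 + ((-6 + 324) + 148))² = (257/38 + (318 + 148))² = (257/38 + 466)² = (17965/38)² = 322741225/1444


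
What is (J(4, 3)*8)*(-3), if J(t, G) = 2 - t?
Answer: 48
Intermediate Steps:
(J(4, 3)*8)*(-3) = ((2 - 1*4)*8)*(-3) = ((2 - 4)*8)*(-3) = -2*8*(-3) = -16*(-3) = 48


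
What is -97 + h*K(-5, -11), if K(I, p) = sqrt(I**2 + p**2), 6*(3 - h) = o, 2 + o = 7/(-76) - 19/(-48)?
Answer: -97 + 17963*sqrt(146)/5472 ≈ -57.335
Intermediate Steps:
o = -1547/912 (o = -2 + (7/(-76) - 19/(-48)) = -2 + (7*(-1/76) - 19*(-1/48)) = -2 + (-7/76 + 19/48) = -2 + 277/912 = -1547/912 ≈ -1.6963)
h = 17963/5472 (h = 3 - 1/6*(-1547/912) = 3 + 1547/5472 = 17963/5472 ≈ 3.2827)
-97 + h*K(-5, -11) = -97 + 17963*sqrt((-5)**2 + (-11)**2)/5472 = -97 + 17963*sqrt(25 + 121)/5472 = -97 + 17963*sqrt(146)/5472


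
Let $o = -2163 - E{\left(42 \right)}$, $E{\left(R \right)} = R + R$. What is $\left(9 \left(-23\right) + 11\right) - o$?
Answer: $2051$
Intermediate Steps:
$E{\left(R \right)} = 2 R$
$o = -2247$ ($o = -2163 - 2 \cdot 42 = -2163 - 84 = -2247$)
$\left(9 \left(-23\right) + 11\right) - o = \left(9 \left(-23\right) + 11\right) - -2247 = \left(-207 + 11\right) + 2247 = -196 + 2247 = 2051$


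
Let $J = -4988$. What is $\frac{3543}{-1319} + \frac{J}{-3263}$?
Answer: $- \frac{4981637}{4303897} \approx -1.1575$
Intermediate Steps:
$\frac{3543}{-1319} + \frac{J}{-3263} = \frac{3543}{-1319} - \frac{4988}{-3263} = 3543 \left(- \frac{1}{1319}\right) - - \frac{4988}{3263} = - \frac{3543}{1319} + \frac{4988}{3263} = - \frac{4981637}{4303897}$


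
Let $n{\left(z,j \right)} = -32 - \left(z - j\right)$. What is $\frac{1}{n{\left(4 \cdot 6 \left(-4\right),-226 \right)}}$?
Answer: $- \frac{1}{162} \approx -0.0061728$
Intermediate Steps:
$n{\left(z,j \right)} = -32 + j - z$ ($n{\left(z,j \right)} = -32 + \left(j - z\right) = -32 + j - z$)
$\frac{1}{n{\left(4 \cdot 6 \left(-4\right),-226 \right)}} = \frac{1}{-32 - 226 - 4 \cdot 6 \left(-4\right)} = \frac{1}{-32 - 226 - 24 \left(-4\right)} = \frac{1}{-32 - 226 - -96} = \frac{1}{-32 - 226 + 96} = \frac{1}{-162} = - \frac{1}{162}$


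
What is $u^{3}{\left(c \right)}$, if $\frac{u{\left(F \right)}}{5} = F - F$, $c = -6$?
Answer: $0$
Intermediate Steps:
$u{\left(F \right)} = 0$ ($u{\left(F \right)} = 5 \left(F - F\right) = 5 \cdot 0 = 0$)
$u^{3}{\left(c \right)} = 0^{3} = 0$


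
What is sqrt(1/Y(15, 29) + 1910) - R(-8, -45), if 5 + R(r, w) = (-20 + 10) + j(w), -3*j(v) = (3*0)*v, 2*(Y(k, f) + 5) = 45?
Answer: 15 + 6*sqrt(64995)/35 ≈ 58.704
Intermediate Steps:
Y(k, f) = 35/2 (Y(k, f) = -5 + (1/2)*45 = -5 + 45/2 = 35/2)
j(v) = 0 (j(v) = -3*0*v/3 = -0*v = -1/3*0 = 0)
R(r, w) = -15 (R(r, w) = -5 + ((-20 + 10) + 0) = -5 + (-10 + 0) = -5 - 10 = -15)
sqrt(1/Y(15, 29) + 1910) - R(-8, -45) = sqrt(1/(35/2) + 1910) - 1*(-15) = sqrt(2/35 + 1910) + 15 = sqrt(66852/35) + 15 = 6*sqrt(64995)/35 + 15 = 15 + 6*sqrt(64995)/35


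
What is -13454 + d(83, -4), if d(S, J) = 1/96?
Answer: -1291583/96 ≈ -13454.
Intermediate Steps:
d(S, J) = 1/96
-13454 + d(83, -4) = -13454 + 1/96 = -1291583/96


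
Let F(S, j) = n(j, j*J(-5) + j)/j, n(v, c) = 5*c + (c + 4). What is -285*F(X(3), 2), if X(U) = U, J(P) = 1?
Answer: -3990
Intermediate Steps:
n(v, c) = 4 + 6*c (n(v, c) = 5*c + (4 + c) = 4 + 6*c)
F(S, j) = (4 + 12*j)/j (F(S, j) = (4 + 6*(j*1 + j))/j = (4 + 6*(j + j))/j = (4 + 6*(2*j))/j = (4 + 12*j)/j)
-285*F(X(3), 2) = -285*(12 + 4/2) = -285*(12 + 4*(½)) = -285*(12 + 2) = -285*14 = -3990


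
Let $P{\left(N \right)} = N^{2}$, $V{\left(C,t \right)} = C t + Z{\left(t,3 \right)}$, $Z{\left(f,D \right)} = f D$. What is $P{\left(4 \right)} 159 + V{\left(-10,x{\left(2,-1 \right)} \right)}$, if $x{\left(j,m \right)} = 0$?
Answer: $2544$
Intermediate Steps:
$Z{\left(f,D \right)} = D f$
$V{\left(C,t \right)} = 3 t + C t$ ($V{\left(C,t \right)} = C t + 3 t = 3 t + C t$)
$P{\left(4 \right)} 159 + V{\left(-10,x{\left(2,-1 \right)} \right)} = 4^{2} \cdot 159 + 0 \left(3 - 10\right) = 16 \cdot 159 + 0 \left(-7\right) = 2544 + 0 = 2544$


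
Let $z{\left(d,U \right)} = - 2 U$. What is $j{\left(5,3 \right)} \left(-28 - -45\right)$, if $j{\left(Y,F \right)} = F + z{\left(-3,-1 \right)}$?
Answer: $85$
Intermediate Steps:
$j{\left(Y,F \right)} = 2 + F$ ($j{\left(Y,F \right)} = F - -2 = F + 2 = 2 + F$)
$j{\left(5,3 \right)} \left(-28 - -45\right) = \left(2 + 3\right) \left(-28 - -45\right) = 5 \left(-28 + 45\right) = 5 \cdot 17 = 85$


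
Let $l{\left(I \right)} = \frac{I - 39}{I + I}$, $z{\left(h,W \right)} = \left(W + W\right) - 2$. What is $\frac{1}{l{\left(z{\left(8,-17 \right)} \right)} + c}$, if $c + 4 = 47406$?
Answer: $\frac{24}{1137673} \approx 2.1096 \cdot 10^{-5}$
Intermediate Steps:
$c = 47402$ ($c = -4 + 47406 = 47402$)
$z{\left(h,W \right)} = -2 + 2 W$ ($z{\left(h,W \right)} = 2 W - 2 = -2 + 2 W$)
$l{\left(I \right)} = \frac{-39 + I}{2 I}$
$\frac{1}{l{\left(z{\left(8,-17 \right)} \right)} + c} = \frac{1}{\frac{-39 + \left(-2 + 2 \left(-17\right)\right)}{2 \left(-2 + 2 \left(-17\right)\right)} + 47402} = \frac{1}{\frac{-39 - 36}{2 \left(-2 - 34\right)} + 47402} = \frac{1}{\frac{-39 - 36}{2 \left(-36\right)} + 47402} = \frac{1}{\frac{1}{2} \left(- \frac{1}{36}\right) \left(-75\right) + 47402} = \frac{1}{\frac{25}{24} + 47402} = \frac{1}{\frac{1137673}{24}} = \frac{24}{1137673}$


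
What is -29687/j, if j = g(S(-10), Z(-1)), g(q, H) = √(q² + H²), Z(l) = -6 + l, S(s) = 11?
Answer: -29687*√170/170 ≈ -2276.9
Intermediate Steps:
g(q, H) = √(H² + q²)
j = √170 (j = √((-6 - 1)² + 11²) = √((-7)² + 121) = √(49 + 121) = √170 ≈ 13.038)
-29687/j = -29687*√170/170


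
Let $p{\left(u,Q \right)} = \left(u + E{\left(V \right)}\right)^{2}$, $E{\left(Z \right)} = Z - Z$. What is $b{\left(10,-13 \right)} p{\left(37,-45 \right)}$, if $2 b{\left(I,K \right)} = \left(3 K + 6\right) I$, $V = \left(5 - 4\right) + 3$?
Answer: $-225885$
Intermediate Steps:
$V = 4$ ($V = 1 + 3 = 4$)
$E{\left(Z \right)} = 0$
$b{\left(I,K \right)} = \frac{I \left(6 + 3 K\right)}{2}$ ($b{\left(I,K \right)} = \frac{\left(3 K + 6\right) I}{2} = \frac{\left(6 + 3 K\right) I}{2} = \frac{I \left(6 + 3 K\right)}{2}$)
$p{\left(u,Q \right)} = u^{2}$ ($p{\left(u,Q \right)} = \left(u + 0\right)^{2} = u^{2}$)
$b{\left(10,-13 \right)} p{\left(37,-45 \right)} = \frac{3}{2} \cdot 10 \left(2 - 13\right) 37^{2} = \frac{3}{2} \cdot 10 \left(-11\right) 1369 = \left(-165\right) 1369 = -225885$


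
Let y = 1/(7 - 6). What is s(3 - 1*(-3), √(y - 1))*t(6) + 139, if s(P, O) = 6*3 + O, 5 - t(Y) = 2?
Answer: 193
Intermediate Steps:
y = 1 (y = 1/1 = 1)
t(Y) = 3 (t(Y) = 5 - 1*2 = 5 - 2 = 3)
s(P, O) = 18 + O
s(3 - 1*(-3), √(y - 1))*t(6) + 139 = (18 + √(1 - 1))*3 + 139 = (18 + √0)*3 + 139 = (18 + 0)*3 + 139 = 18*3 + 139 = 54 + 139 = 193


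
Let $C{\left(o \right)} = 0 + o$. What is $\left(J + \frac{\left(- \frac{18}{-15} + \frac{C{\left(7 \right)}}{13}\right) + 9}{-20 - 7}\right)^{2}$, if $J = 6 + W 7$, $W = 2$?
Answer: $\frac{1183497604}{3080025} \approx 384.25$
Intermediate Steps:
$C{\left(o \right)} = o$
$J = 20$ ($J = 6 + 2 \cdot 7 = 6 + 14 = 20$)
$\left(J + \frac{\left(- \frac{18}{-15} + \frac{C{\left(7 \right)}}{13}\right) + 9}{-20 - 7}\right)^{2} = \left(20 + \frac{\left(- \frac{18}{-15} + \frac{7}{13}\right) + 9}{-20 - 7}\right)^{2} = \left(20 + \frac{\left(\left(-18\right) \left(- \frac{1}{15}\right) + 7 \cdot \frac{1}{13}\right) + 9}{-27}\right)^{2} = \left(20 + \left(\left(\frac{6}{5} + \frac{7}{13}\right) + 9\right) \left(- \frac{1}{27}\right)\right)^{2} = \left(20 + \left(\frac{113}{65} + 9\right) \left(- \frac{1}{27}\right)\right)^{2} = \left(20 + \frac{698}{65} \left(- \frac{1}{27}\right)\right)^{2} = \left(20 - \frac{698}{1755}\right)^{2} = \left(\frac{34402}{1755}\right)^{2} = \frac{1183497604}{3080025}$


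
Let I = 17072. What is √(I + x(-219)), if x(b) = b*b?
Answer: √65033 ≈ 255.02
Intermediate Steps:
x(b) = b²
√(I + x(-219)) = √(17072 + (-219)²) = √(17072 + 47961) = √65033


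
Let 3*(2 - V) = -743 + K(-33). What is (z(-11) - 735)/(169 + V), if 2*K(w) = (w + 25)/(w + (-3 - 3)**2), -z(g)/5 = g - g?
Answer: -6615/3772 ≈ -1.7537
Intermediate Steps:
z(g) = 0 (z(g) = -5*(g - g) = -5*0 = 0)
K(w) = (25 + w)/(2*(36 + w)) (K(w) = ((w + 25)/(w + (-3 - 3)**2))/2 = ((25 + w)/(w + (-6)**2))/2 = ((25 + w)/(w + 36))/2 = ((25 + w)/(36 + w))/2 = (25 + w)/(2*(36 + w)))
V = 2251/9 (V = 2 - (-743 + (25 - 33)/(2*(36 - 33)))/3 = 2 - (-743 + (1/2)*(-8)/3)/3 = 2 - (-743 + (1/2)*(1/3)*(-8))/3 = 2 - (-743 - 4/3)/3 = 2 - 1/3*(-2233/3) = 2 + 2233/9 = 2251/9 ≈ 250.11)
(z(-11) - 735)/(169 + V) = (0 - 735)/(169 + 2251/9) = -735/3772/9 = -735*9/3772 = -6615/3772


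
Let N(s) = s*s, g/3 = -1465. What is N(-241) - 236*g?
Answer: 1095301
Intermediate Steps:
g = -4395 (g = 3*(-1465) = -4395)
N(s) = s²
N(-241) - 236*g = (-241)² - 236*(-4395) = 58081 - 1*(-1037220) = 58081 + 1037220 = 1095301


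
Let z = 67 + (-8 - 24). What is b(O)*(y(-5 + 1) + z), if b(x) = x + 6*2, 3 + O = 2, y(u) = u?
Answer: 341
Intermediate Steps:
O = -1 (O = -3 + 2 = -1)
z = 35 (z = 67 - 32 = 35)
b(x) = 12 + x (b(x) = x + 12 = 12 + x)
b(O)*(y(-5 + 1) + z) = (12 - 1)*((-5 + 1) + 35) = 11*(-4 + 35) = 11*31 = 341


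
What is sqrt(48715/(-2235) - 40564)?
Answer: I*sqrt(8109407397)/447 ≈ 201.46*I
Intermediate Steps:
sqrt(48715/(-2235) - 40564) = sqrt(48715*(-1/2235) - 40564) = sqrt(-9743/447 - 40564) = sqrt(-18141851/447) = I*sqrt(8109407397)/447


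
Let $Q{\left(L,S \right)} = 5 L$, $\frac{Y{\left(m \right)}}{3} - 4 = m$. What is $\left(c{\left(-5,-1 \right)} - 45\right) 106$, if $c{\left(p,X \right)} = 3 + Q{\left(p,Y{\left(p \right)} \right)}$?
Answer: $-7102$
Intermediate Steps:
$Y{\left(m \right)} = 12 + 3 m$
$c{\left(p,X \right)} = 3 + 5 p$
$\left(c{\left(-5,-1 \right)} - 45\right) 106 = \left(\left(3 + 5 \left(-5\right)\right) - 45\right) 106 = \left(\left(3 - 25\right) - 45\right) 106 = \left(-22 - 45\right) 106 = \left(-67\right) 106 = -7102$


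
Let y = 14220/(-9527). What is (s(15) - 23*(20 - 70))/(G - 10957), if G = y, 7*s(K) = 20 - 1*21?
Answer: -10954689/104401559 ≈ -0.10493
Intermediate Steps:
s(K) = -1/7 (s(K) = (20 - 1*21)/7 = (20 - 21)/7 = (1/7)*(-1) = -1/7)
y = -14220/9527 (y = 14220*(-1/9527) = -14220/9527 ≈ -1.4926)
G = -14220/9527 ≈ -1.4926
(s(15) - 23*(20 - 70))/(G - 10957) = (-1/7 - 23*(20 - 70))/(-14220/9527 - 10957) = (-1/7 - 23*(-50))/(-104401559/9527) = (-1/7 + 1150)*(-9527/104401559) = (8049/7)*(-9527/104401559) = -10954689/104401559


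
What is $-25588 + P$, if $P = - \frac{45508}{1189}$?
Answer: $- \frac{30469640}{1189} \approx -25626.0$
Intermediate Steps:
$P = - \frac{45508}{1189}$ ($P = \left(-45508\right) \frac{1}{1189} = - \frac{45508}{1189} \approx -38.274$)
$-25588 + P = -25588 - \frac{45508}{1189} = - \frac{30469640}{1189}$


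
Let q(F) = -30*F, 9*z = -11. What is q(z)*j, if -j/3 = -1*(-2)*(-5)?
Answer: 1100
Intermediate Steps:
z = -11/9 (z = (1/9)*(-11) = -11/9 ≈ -1.2222)
j = 30 (j = -3*(-1*(-2))*(-5) = -6*(-5) = -3*(-10) = 30)
q(z)*j = -30*(-11/9)*30 = (110/3)*30 = 1100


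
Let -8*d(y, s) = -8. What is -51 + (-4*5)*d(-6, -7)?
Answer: -71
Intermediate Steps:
d(y, s) = 1 (d(y, s) = -1/8*(-8) = 1)
-51 + (-4*5)*d(-6, -7) = -51 - 4*5*1 = -51 - 20*1 = -51 - 20 = -71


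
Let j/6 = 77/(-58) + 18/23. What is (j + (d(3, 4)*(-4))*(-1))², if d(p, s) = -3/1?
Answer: 103734225/444889 ≈ 233.17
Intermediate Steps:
d(p, s) = -3 (d(p, s) = -3*1 = -3)
j = -2181/667 (j = 6*(77/(-58) + 18/23) = 6*(77*(-1/58) + 18*(1/23)) = 6*(-77/58 + 18/23) = 6*(-727/1334) = -2181/667 ≈ -3.2699)
(j + (d(3, 4)*(-4))*(-1))² = (-2181/667 - 3*(-4)*(-1))² = (-2181/667 + 12*(-1))² = (-2181/667 - 12)² = (-10185/667)² = 103734225/444889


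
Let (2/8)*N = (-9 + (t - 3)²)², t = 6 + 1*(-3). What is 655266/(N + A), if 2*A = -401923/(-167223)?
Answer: 219151092636/108762427 ≈ 2015.0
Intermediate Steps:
A = 401923/334446 (A = (-401923/(-167223))/2 = (-401923*(-1/167223))/2 = (½)*(401923/167223) = 401923/334446 ≈ 1.2018)
t = 3 (t = 6 - 3 = 3)
N = 324 (N = 4*(-9 + (3 - 3)²)² = 4*(-9 + 0²)² = 4*(-9 + 0)² = 4*(-9)² = 4*81 = 324)
655266/(N + A) = 655266/(324 + 401923/334446) = 655266/(108762427/334446) = 655266*(334446/108762427) = 219151092636/108762427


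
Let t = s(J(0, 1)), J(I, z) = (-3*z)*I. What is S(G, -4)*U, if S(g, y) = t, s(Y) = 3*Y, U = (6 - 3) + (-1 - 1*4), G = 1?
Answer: 0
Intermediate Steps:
U = -2 (U = 3 + (-1 - 4) = 3 - 5 = -2)
J(I, z) = -3*I*z
t = 0 (t = 3*(-3*0*1) = 3*0 = 0)
S(g, y) = 0
S(G, -4)*U = 0*(-2) = 0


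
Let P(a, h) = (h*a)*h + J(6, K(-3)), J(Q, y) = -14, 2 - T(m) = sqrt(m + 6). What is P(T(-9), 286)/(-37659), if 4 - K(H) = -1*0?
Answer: -54526/12553 + 81796*I*sqrt(3)/37659 ≈ -4.3437 + 3.762*I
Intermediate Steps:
K(H) = 4 (K(H) = 4 - (-1)*0 = 4 - 1*0 = 4 + 0 = 4)
T(m) = 2 - sqrt(6 + m) (T(m) = 2 - sqrt(m + 6) = 2 - sqrt(6 + m))
P(a, h) = -14 + a*h**2 (P(a, h) = (h*a)*h - 14 = (a*h)*h - 14 = a*h**2 - 14 = -14 + a*h**2)
P(T(-9), 286)/(-37659) = (-14 + (2 - sqrt(6 - 9))*286**2)/(-37659) = (-14 + (2 - sqrt(-3))*81796)*(-1/37659) = (-14 + (2 - I*sqrt(3))*81796)*(-1/37659) = (-14 + (163592 - 81796*I*sqrt(3)))*(-1/37659) = (163578 - 81796*I*sqrt(3))*(-1/37659) = -54526/12553 + 81796*I*sqrt(3)/37659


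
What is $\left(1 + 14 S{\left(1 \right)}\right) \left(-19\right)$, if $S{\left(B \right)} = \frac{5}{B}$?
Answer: $-1349$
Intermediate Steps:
$\left(1 + 14 S{\left(1 \right)}\right) \left(-19\right) = \left(1 + 14 \cdot \frac{5}{1}\right) \left(-19\right) = \left(1 + 14 \cdot 5 \cdot 1\right) \left(-19\right) = \left(1 + 14 \cdot 5\right) \left(-19\right) = \left(1 + 70\right) \left(-19\right) = 71 \left(-19\right) = -1349$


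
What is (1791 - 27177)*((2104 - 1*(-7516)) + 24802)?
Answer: -873836892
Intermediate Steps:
(1791 - 27177)*((2104 - 1*(-7516)) + 24802) = -25386*((2104 + 7516) + 24802) = -25386*(9620 + 24802) = -25386*34422 = -873836892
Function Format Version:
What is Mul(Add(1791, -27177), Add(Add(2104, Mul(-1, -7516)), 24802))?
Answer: -873836892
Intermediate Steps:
Mul(Add(1791, -27177), Add(Add(2104, Mul(-1, -7516)), 24802)) = Mul(-25386, Add(Add(2104, 7516), 24802)) = Mul(-25386, Add(9620, 24802)) = Mul(-25386, 34422) = -873836892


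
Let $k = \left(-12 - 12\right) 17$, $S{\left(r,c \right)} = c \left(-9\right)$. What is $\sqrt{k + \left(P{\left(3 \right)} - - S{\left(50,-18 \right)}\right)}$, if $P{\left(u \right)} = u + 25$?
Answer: $i \sqrt{218} \approx 14.765 i$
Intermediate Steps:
$S{\left(r,c \right)} = - 9 c$
$P{\left(u \right)} = 25 + u$
$k = -408$ ($k = \left(-24\right) 17 = -408$)
$\sqrt{k + \left(P{\left(3 \right)} - - S{\left(50,-18 \right)}\right)} = \sqrt{-408 + \left(\left(25 + 3\right) - - \left(-9\right) \left(-18\right)\right)} = \sqrt{-408 - \left(-28 - 162\right)} = \sqrt{-408 + \left(28 - -162\right)} = \sqrt{-408 + \left(28 + 162\right)} = \sqrt{-408 + 190} = \sqrt{-218} = i \sqrt{218}$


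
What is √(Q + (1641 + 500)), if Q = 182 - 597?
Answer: √1726 ≈ 41.545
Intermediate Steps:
Q = -415
√(Q + (1641 + 500)) = √(-415 + (1641 + 500)) = √(-415 + 2141) = √1726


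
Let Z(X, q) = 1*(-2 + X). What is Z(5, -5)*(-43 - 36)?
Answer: -237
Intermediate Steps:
Z(X, q) = -2 + X
Z(5, -5)*(-43 - 36) = (-2 + 5)*(-43 - 36) = 3*(-79) = -237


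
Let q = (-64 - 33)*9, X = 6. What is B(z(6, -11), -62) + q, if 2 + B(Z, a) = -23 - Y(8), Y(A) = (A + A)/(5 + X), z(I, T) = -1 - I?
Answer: -9894/11 ≈ -899.45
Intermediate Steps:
Y(A) = 2*A/11 (Y(A) = (A + A)/(5 + 6) = (2*A)/11 = (2*A)*(1/11) = 2*A/11)
B(Z, a) = -291/11 (B(Z, a) = -2 + (-23 - 2*8/11) = -2 + (-23 - 1*16/11) = -2 + (-23 - 16/11) = -2 - 269/11 = -291/11)
q = -873 (q = -97*9 = -873)
B(z(6, -11), -62) + q = -291/11 - 873 = -9894/11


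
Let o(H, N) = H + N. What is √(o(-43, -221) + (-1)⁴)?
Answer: I*√263 ≈ 16.217*I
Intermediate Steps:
√(o(-43, -221) + (-1)⁴) = √((-43 - 221) + (-1)⁴) = √(-264 + 1) = √(-263) = I*√263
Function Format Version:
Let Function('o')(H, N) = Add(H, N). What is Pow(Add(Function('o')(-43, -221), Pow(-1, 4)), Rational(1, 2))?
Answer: Mul(I, Pow(263, Rational(1, 2))) ≈ Mul(16.217, I)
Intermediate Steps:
Pow(Add(Function('o')(-43, -221), Pow(-1, 4)), Rational(1, 2)) = Pow(Add(Add(-43, -221), Pow(-1, 4)), Rational(1, 2)) = Pow(Add(-264, 1), Rational(1, 2)) = Pow(-263, Rational(1, 2)) = Mul(I, Pow(263, Rational(1, 2)))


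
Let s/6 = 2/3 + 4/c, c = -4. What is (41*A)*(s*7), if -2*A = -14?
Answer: -4018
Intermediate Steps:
A = 7 (A = -½*(-14) = 7)
s = -2 (s = 6*(2/3 + 4/(-4)) = 6*(2*(⅓) + 4*(-¼)) = 6*(⅔ - 1) = 6*(-⅓) = -2)
(41*A)*(s*7) = (41*7)*(-2*7) = 287*(-14) = -4018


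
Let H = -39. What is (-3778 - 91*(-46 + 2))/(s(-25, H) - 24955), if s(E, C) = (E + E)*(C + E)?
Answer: -226/21755 ≈ -0.010388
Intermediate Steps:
s(E, C) = 2*E*(C + E) (s(E, C) = (2*E)*(C + E) = 2*E*(C + E))
(-3778 - 91*(-46 + 2))/(s(-25, H) - 24955) = (-3778 - 91*(-46 + 2))/(2*(-25)*(-39 - 25) - 24955) = (-3778 - 91*(-44))/(2*(-25)*(-64) - 24955) = (-3778 + 4004)/(3200 - 24955) = 226/(-21755) = 226*(-1/21755) = -226/21755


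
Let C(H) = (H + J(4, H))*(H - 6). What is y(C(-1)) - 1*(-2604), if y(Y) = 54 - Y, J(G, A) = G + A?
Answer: 2672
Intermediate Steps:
J(G, A) = A + G
C(H) = (-6 + H)*(4 + 2*H) (C(H) = (H + (H + 4))*(H - 6) = (H + (4 + H))*(-6 + H) = (4 + 2*H)*(-6 + H) = (-6 + H)*(4 + 2*H))
y(C(-1)) - 1*(-2604) = (54 - (-24 - 8*(-1) + 2*(-1)²)) - 1*(-2604) = (54 - (-24 + 8 + 2*1)) + 2604 = (54 - (-24 + 8 + 2)) + 2604 = (54 - 1*(-14)) + 2604 = (54 + 14) + 2604 = 68 + 2604 = 2672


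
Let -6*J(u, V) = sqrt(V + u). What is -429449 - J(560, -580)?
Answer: -429449 + I*sqrt(5)/3 ≈ -4.2945e+5 + 0.74536*I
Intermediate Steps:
J(u, V) = -sqrt(V + u)/6
-429449 - J(560, -580) = -429449 - (-1)*sqrt(-580 + 560)/6 = -429449 - (-1)*sqrt(-20)/6 = -429449 - (-1)*2*I*sqrt(5)/6 = -429449 - (-1)*I*sqrt(5)/3 = -429449 + I*sqrt(5)/3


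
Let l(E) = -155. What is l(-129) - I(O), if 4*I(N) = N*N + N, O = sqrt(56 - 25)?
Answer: -651/4 - sqrt(31)/4 ≈ -164.14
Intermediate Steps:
O = sqrt(31) ≈ 5.5678
I(N) = N/4 + N**2/4 (I(N) = (N*N + N)/4 = (N**2 + N)/4 = (N + N**2)/4 = N/4 + N**2/4)
l(-129) - I(O) = -155 - sqrt(31)*(1 + sqrt(31))/4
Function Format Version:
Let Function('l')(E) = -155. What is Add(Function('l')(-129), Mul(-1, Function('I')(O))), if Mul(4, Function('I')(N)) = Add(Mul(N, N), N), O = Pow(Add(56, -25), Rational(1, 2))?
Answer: Add(Rational(-651, 4), Mul(Rational(-1, 4), Pow(31, Rational(1, 2)))) ≈ -164.14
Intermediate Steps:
O = Pow(31, Rational(1, 2)) ≈ 5.5678
Function('I')(N) = Add(Mul(Rational(1, 4), N), Mul(Rational(1, 4), Pow(N, 2))) (Function('I')(N) = Mul(Rational(1, 4), Add(Mul(N, N), N)) = Mul(Rational(1, 4), Add(Pow(N, 2), N)) = Mul(Rational(1, 4), Add(N, Pow(N, 2))) = Add(Mul(Rational(1, 4), N), Mul(Rational(1, 4), Pow(N, 2))))
Add(Function('l')(-129), Mul(-1, Function('I')(O))) = Add(-155, Mul(-1, Mul(Rational(1, 4), Pow(31, Rational(1, 2)), Add(1, Pow(31, Rational(1, 2)))))) = Add(-155, Mul(Rational(-1, 4), Pow(31, Rational(1, 2)), Add(1, Pow(31, Rational(1, 2)))))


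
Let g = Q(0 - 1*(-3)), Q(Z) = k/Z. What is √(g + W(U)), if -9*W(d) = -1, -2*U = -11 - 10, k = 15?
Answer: √46/3 ≈ 2.2608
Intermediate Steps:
Q(Z) = 15/Z
U = 21/2 (U = -(-11 - 10)/2 = -½*(-21) = 21/2 ≈ 10.500)
g = 5 (g = 15/(0 - 1*(-3)) = 15/(0 + 3) = 15/3 = 15*(⅓) = 5)
W(d) = ⅑ (W(d) = -⅑*(-1) = ⅑)
√(g + W(U)) = √(5 + ⅑) = √(46/9) = √46/3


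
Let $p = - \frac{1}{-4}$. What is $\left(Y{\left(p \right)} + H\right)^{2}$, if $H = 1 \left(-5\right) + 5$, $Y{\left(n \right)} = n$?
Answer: $\frac{1}{16} \approx 0.0625$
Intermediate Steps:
$p = \frac{1}{4}$ ($p = \left(-1\right) \left(- \frac{1}{4}\right) = \frac{1}{4} \approx 0.25$)
$H = 0$ ($H = -5 + 5 = 0$)
$\left(Y{\left(p \right)} + H\right)^{2} = \left(\frac{1}{4} + 0\right)^{2} = \left(\frac{1}{4}\right)^{2} = \frac{1}{16}$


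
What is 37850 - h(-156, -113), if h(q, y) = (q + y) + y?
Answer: 38232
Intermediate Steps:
h(q, y) = q + 2*y
37850 - h(-156, -113) = 37850 - (-156 + 2*(-113)) = 37850 - (-156 - 226) = 37850 - 1*(-382) = 37850 + 382 = 38232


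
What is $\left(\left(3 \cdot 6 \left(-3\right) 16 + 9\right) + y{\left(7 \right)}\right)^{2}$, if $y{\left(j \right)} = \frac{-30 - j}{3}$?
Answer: $\frac{6770404}{9} \approx 7.5227 \cdot 10^{5}$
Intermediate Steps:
$y{\left(j \right)} = -10 - \frac{j}{3}$ ($y{\left(j \right)} = \left(-30 - j\right) \frac{1}{3} = -10 - \frac{j}{3}$)
$\left(\left(3 \cdot 6 \left(-3\right) 16 + 9\right) + y{\left(7 \right)}\right)^{2} = \left(\left(3 \cdot 6 \left(-3\right) 16 + 9\right) - \frac{37}{3}\right)^{2} = \left(\left(18 \left(-3\right) 16 + 9\right) - \frac{37}{3}\right)^{2} = \left(\left(\left(-54\right) 16 + 9\right) - \frac{37}{3}\right)^{2} = \left(\left(-864 + 9\right) - \frac{37}{3}\right)^{2} = \left(-855 - \frac{37}{3}\right)^{2} = \left(- \frac{2602}{3}\right)^{2} = \frac{6770404}{9}$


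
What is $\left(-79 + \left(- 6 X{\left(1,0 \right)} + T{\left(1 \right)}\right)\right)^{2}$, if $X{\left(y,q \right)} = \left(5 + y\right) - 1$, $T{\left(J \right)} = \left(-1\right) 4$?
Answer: $12769$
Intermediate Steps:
$T{\left(J \right)} = -4$
$X{\left(y,q \right)} = 4 + y$
$\left(-79 + \left(- 6 X{\left(1,0 \right)} + T{\left(1 \right)}\right)\right)^{2} = \left(-79 - \left(4 + 6 \left(4 + 1\right)\right)\right)^{2} = \left(-79 - 34\right)^{2} = \left(-113\right)^{2} = 12769$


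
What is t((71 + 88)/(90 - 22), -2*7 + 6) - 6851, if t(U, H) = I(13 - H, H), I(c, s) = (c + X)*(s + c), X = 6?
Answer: -6500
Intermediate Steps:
I(c, s) = (6 + c)*(c + s) (I(c, s) = (c + 6)*(s + c) = (6 + c)*(c + s))
t(U, H) = 78 + (13 - H)² + H*(13 - H) (t(U, H) = (13 - H)² + 6*(13 - H) + 6*H + (13 - H)*H = (13 - H)² + (78 - 6*H) + 6*H + H*(13 - H) = 78 + (13 - H)² + H*(13 - H))
t((71 + 88)/(90 - 22), -2*7 + 6) - 6851 = (247 - 13*(-2*7 + 6)) - 6851 = (247 - 13*(-14 + 6)) - 6851 = (247 - 13*(-8)) - 6851 = (247 + 104) - 6851 = 351 - 6851 = -6500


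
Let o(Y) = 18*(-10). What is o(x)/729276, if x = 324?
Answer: -15/60773 ≈ -0.00024682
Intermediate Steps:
o(Y) = -180
o(x)/729276 = -180/729276 = -180*1/729276 = -15/60773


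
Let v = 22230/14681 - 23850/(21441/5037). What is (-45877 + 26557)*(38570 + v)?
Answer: -9547480564674000/14989301 ≈ -6.3695e+8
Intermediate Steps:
v = -587729288340/104925107 (v = 22230*(1/14681) - 23850/(21441*(1/5037)) = 22230/14681 - 23850/7147/1679 = 22230/14681 - 23850*1679/7147 = 22230/14681 - 40044150/7147 = -587729288340/104925107 ≈ -5601.4)
(-45877 + 26557)*(38570 + v) = (-45877 + 26557)*(38570 - 587729288340/104925107) = -19320*3459232088650/104925107 = -9547480564674000/14989301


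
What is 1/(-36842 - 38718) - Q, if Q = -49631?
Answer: 3750118359/75560 ≈ 49631.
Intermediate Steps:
1/(-36842 - 38718) - Q = 1/(-36842 - 38718) - 1*(-49631) = 1/(-75560) + 49631 = -1/75560 + 49631 = 3750118359/75560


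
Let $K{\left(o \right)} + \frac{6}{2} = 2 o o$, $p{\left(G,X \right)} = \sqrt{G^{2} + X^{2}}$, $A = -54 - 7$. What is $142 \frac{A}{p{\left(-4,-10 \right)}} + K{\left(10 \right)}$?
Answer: $197 - \frac{4331 \sqrt{29}}{29} \approx -607.25$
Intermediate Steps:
$A = -61$ ($A = -54 - 7 = -61$)
$K{\left(o \right)} = -3 + 2 o^{2}$ ($K{\left(o \right)} = -3 + 2 o o = -3 + 2 o^{2}$)
$142 \frac{A}{p{\left(-4,-10 \right)}} + K{\left(10 \right)} = 142 \left(- \frac{61}{\sqrt{\left(-4\right)^{2} + \left(-10\right)^{2}}}\right) - \left(3 - 2 \cdot 10^{2}\right) = 142 \left(- \frac{61}{\sqrt{16 + 100}}\right) + \left(-3 + 2 \cdot 100\right) = 142 \left(- \frac{61}{\sqrt{116}}\right) + \left(-3 + 200\right) = 142 \left(- \frac{61}{2 \sqrt{29}}\right) + 197 = 142 \left(- 61 \frac{\sqrt{29}}{58}\right) + 197 = 142 \left(- \frac{61 \sqrt{29}}{58}\right) + 197 = - \frac{4331 \sqrt{29}}{29} + 197 = 197 - \frac{4331 \sqrt{29}}{29}$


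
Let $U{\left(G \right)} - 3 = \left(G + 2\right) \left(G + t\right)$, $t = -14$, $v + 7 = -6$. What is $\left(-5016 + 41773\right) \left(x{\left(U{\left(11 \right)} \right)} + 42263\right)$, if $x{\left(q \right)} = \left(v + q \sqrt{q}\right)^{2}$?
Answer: $-155261568 + 206427312 i \approx -1.5526 \cdot 10^{8} + 2.0643 \cdot 10^{8} i$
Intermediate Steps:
$v = -13$ ($v = -7 - 6 = -13$)
$U{\left(G \right)} = 3 + \left(-14 + G\right) \left(2 + G\right)$ ($U{\left(G \right)} = 3 + \left(G + 2\right) \left(G - 14\right) = 3 + \left(2 + G\right) \left(-14 + G\right) = 3 + \left(-14 + G\right) \left(2 + G\right)$)
$x{\left(q \right)} = \left(-13 + q^{\frac{3}{2}}\right)^{2}$ ($x{\left(q \right)} = \left(-13 + q \sqrt{q}\right)^{2} = \left(-13 + q^{\frac{3}{2}}\right)^{2}$)
$\left(-5016 + 41773\right) \left(x{\left(U{\left(11 \right)} \right)} + 42263\right) = \left(-5016 + 41773\right) \left(\left(-13 + \left(-25 + 11^{2} - 132\right)^{\frac{3}{2}}\right)^{2} + 42263\right) = 36757 \left(\left(-13 + \left(-25 + 121 - 132\right)^{\frac{3}{2}}\right)^{2} + 42263\right) = 36757 \left(\left(-13 + \left(-36\right)^{\frac{3}{2}}\right)^{2} + 42263\right) = 36757 \left(\left(-13 - 216 i\right)^{2} + 42263\right) = 36757 \left(42263 + \left(-13 - 216 i\right)^{2}\right) = 1553461091 + 36757 \left(-13 - 216 i\right)^{2}$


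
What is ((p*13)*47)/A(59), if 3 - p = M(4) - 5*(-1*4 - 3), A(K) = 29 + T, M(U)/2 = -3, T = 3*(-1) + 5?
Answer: -15886/31 ≈ -512.45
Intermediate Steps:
T = 2 (T = -3 + 5 = 2)
M(U) = -6 (M(U) = 2*(-3) = -6)
A(K) = 31 (A(K) = 29 + 2 = 31)
p = -26 (p = 3 - (-6 - 5*(-1*4 - 3)) = 3 - (-6 - 5*(-4 - 3)) = 3 - (-6 - 5*(-7)) = 3 - (-6 + 35) = 3 - 1*29 = 3 - 29 = -26)
((p*13)*47)/A(59) = (-26*13*47)/31 = -338*47*(1/31) = -15886*1/31 = -15886/31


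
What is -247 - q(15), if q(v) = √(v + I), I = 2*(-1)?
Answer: -247 - √13 ≈ -250.61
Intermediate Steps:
I = -2
q(v) = √(-2 + v) (q(v) = √(v - 2) = √(-2 + v))
-247 - q(15) = -247 - √(-2 + 15) = -247 - √13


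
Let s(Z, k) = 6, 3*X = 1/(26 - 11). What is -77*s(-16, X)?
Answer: -462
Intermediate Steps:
X = 1/45 (X = 1/(3*(26 - 11)) = (⅓)/15 = (⅓)*(1/15) = 1/45 ≈ 0.022222)
-77*s(-16, X) = -77*6 = -462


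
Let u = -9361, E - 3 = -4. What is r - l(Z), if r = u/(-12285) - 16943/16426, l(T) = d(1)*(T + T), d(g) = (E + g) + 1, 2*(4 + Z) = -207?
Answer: 43331202181/201793410 ≈ 214.73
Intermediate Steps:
Z = -215/2 (Z = -4 + (½)*(-207) = -4 - 207/2 = -215/2 ≈ -107.50)
E = -1 (E = 3 - 4 = -1)
d(g) = g (d(g) = (-1 + g) + 1 = g)
l(T) = 2*T (l(T) = 1*(T + T) = 1*(2*T) = 2*T)
r = -54380969/201793410 (r = -9361/(-12285) - 16943/16426 = -9361*(-1/12285) - 16943*1/16426 = 9361/12285 - 16943/16426 = -54380969/201793410 ≈ -0.26949)
r - l(Z) = -54380969/201793410 - 2*(-215)/2 = -54380969/201793410 - 1*(-215) = -54380969/201793410 + 215 = 43331202181/201793410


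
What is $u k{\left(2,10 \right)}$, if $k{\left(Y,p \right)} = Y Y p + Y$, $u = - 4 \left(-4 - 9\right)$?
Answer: $2184$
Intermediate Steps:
$u = 52$ ($u = \left(-4\right) \left(-13\right) = 52$)
$k{\left(Y,p \right)} = Y + p Y^{2}$ ($k{\left(Y,p \right)} = Y^{2} p + Y = p Y^{2} + Y = Y + p Y^{2}$)
$u k{\left(2,10 \right)} = 52 \cdot 2 \left(1 + 2 \cdot 10\right) = 52 \cdot 2 \left(1 + 20\right) = 52 \cdot 2 \cdot 21 = 52 \cdot 42 = 2184$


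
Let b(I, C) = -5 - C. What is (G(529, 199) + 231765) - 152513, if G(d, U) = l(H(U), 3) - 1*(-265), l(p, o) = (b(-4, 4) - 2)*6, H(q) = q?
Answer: 79451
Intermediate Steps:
l(p, o) = -66 (l(p, o) = ((-5 - 1*4) - 2)*6 = ((-5 - 4) - 2)*6 = (-9 - 2)*6 = -11*6 = -66)
G(d, U) = 199 (G(d, U) = -66 - 1*(-265) = -66 + 265 = 199)
(G(529, 199) + 231765) - 152513 = (199 + 231765) - 152513 = 231964 - 152513 = 79451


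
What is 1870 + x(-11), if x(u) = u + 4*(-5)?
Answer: 1839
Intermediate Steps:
x(u) = -20 + u (x(u) = u - 20 = -20 + u)
1870 + x(-11) = 1870 + (-20 - 11) = 1870 - 31 = 1839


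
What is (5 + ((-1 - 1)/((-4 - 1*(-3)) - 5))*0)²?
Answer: 25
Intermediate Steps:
(5 + ((-1 - 1)/((-4 - 1*(-3)) - 5))*0)² = (5 - 2/((-4 + 3) - 5)*0)² = (5 - 2/(-1 - 5)*0)² = (5 - 2/(-6)*0)² = (5 - 2*(-⅙)*0)² = (5 + (⅓)*0)² = (5 + 0)² = 5² = 25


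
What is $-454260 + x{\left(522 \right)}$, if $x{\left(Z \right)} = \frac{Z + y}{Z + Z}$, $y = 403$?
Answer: $- \frac{474246515}{1044} \approx -4.5426 \cdot 10^{5}$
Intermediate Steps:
$x{\left(Z \right)} = \frac{403 + Z}{2 Z}$ ($x{\left(Z \right)} = \frac{Z + 403}{Z + Z} = \frac{403 + Z}{2 Z}$)
$-454260 + x{\left(522 \right)} = -454260 + \frac{403 + 522}{2 \cdot 522} = -454260 + \frac{1}{2} \cdot \frac{1}{522} \cdot 925 = -454260 + \frac{925}{1044} = - \frac{474246515}{1044}$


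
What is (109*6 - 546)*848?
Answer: 91584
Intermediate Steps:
(109*6 - 546)*848 = (654 - 546)*848 = 108*848 = 91584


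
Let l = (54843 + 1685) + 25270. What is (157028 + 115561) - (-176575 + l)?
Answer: 367366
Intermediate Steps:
l = 81798 (l = 56528 + 25270 = 81798)
(157028 + 115561) - (-176575 + l) = (157028 + 115561) - (-176575 + 81798) = 272589 - 1*(-94777) = 272589 + 94777 = 367366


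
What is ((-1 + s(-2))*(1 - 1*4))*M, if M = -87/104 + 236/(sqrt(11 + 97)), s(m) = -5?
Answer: -783/52 + 236*sqrt(3) ≈ 393.71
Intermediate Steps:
M = -87/104 + 118*sqrt(3)/9 (M = -87*1/104 + 236/(sqrt(108)) = -87/104 + 236/((6*sqrt(3))) = -87/104 + 236*(sqrt(3)/18) = -87/104 + 118*sqrt(3)/9 ≈ 21.873)
((-1 + s(-2))*(1 - 1*4))*M = ((-1 - 5)*(1 - 1*4))*(-87/104 + 118*sqrt(3)/9) = (-6*(1 - 4))*(-87/104 + 118*sqrt(3)/9) = (-6*(-3))*(-87/104 + 118*sqrt(3)/9) = 18*(-87/104 + 118*sqrt(3)/9) = -783/52 + 236*sqrt(3)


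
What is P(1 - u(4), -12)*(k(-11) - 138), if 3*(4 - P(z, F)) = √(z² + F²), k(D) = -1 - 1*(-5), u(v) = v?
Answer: -536 + 134*√17 ≈ 16.496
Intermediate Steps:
k(D) = 4 (k(D) = -1 + 5 = 4)
P(z, F) = 4 - √(F² + z²)/3 (P(z, F) = 4 - √(z² + F²)/3 = 4 - √(F² + z²)/3)
P(1 - u(4), -12)*(k(-11) - 138) = (4 - √((-12)² + (1 - 1*4)²)/3)*(4 - 138) = (4 - √(144 + (1 - 4)²)/3)*(-134) = (4 - √(144 + (-3)²)/3)*(-134) = (4 - √(144 + 9)/3)*(-134) = (4 - √17)*(-134) = -536 + 134*√17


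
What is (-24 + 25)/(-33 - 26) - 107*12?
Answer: -75757/59 ≈ -1284.0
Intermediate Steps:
(-24 + 25)/(-33 - 26) - 107*12 = 1/(-59) - 1284 = 1*(-1/59) - 1284 = -1/59 - 1284 = -75757/59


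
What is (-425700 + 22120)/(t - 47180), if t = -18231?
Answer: 403580/65411 ≈ 6.1699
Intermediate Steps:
(-425700 + 22120)/(t - 47180) = (-425700 + 22120)/(-18231 - 47180) = -403580/(-65411) = -403580*(-1/65411) = 403580/65411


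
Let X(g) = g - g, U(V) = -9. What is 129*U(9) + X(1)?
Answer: -1161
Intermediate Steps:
X(g) = 0
129*U(9) + X(1) = 129*(-9) + 0 = -1161 + 0 = -1161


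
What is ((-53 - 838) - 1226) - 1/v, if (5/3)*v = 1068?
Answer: -6782873/3204 ≈ -2117.0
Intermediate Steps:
v = 3204/5 (v = (3/5)*1068 = 3204/5 ≈ 640.80)
((-53 - 838) - 1226) - 1/v = ((-53 - 838) - 1226) - 1/3204/5 = (-891 - 1226) - 1*5/3204 = -2117 - 5/3204 = -6782873/3204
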